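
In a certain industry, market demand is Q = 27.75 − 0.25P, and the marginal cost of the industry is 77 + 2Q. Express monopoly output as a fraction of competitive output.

Inverting demand: P = 111 − 4Q.
Monopoly sets MR = MC: 111 − 8Q = 77 + 2Q ⇒ Q = 3.4, P = 111 − 4·3.4 = 97.4.
Competitive equilibrium sets price equal to marginal cost: 111 − 4Q = 77 + 2Q, so Q = 17/3 and P = 265/3.
Ratio Q_m/Q_c = 3.4/(17/3) = 0.6.

Q_m/Q_c = 0.6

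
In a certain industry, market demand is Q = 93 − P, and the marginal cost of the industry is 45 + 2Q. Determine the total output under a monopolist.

Q = 12

Inverting demand: P = 93 − Q.
The monopolist equates marginal revenue to marginal cost: 93 − 2Q = 45 + 2Q, so Q = 12. From demand, P = 81.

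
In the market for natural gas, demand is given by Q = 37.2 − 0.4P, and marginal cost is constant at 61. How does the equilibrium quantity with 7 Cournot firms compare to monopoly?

Inverting demand: P = 93 − 2.5Q.
In a 7-firm Cournot equilibrium, symmetry and the first-order condition give q = (93 − 61)/(20) = 1.6. So Q = 11.2 and P = 65.
Monopoly sets MR = MC: 93 − 5Q = 61 ⇒ Q = 6.4, P = 93 − 2.5·6.4 = 77.

Cournot: Q = 11.2; Monopoly: Q = 6.4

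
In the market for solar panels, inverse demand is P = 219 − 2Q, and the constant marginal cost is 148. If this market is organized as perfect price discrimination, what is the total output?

Q = 35.5

Under first-degree price discrimination the firm charges each unit its demand price and produces up to where P = MC, i.e. Q = 35.5. Consumer surplus is zero; producer surplus equals total surplus.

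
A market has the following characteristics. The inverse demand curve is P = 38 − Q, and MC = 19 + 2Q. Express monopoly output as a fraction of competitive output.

Monopoly sets MR = MC: 38 − 2Q = 19 + 2Q ⇒ Q = 4.75, P = 38 − 4.75 = 33.25.
Competitive equilibrium sets price equal to marginal cost: 38 − Q = 19 + 2Q, so Q = 19/3 and P = 95/3.
Ratio Q_m/Q_c = 4.75/(19/3) = 0.75.

Q_m/Q_c = 0.75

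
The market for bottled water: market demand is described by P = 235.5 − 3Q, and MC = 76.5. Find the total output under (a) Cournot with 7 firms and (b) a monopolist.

Cournot: Q = 46.375; Monopoly: Q = 26.5

With 7 symmetric Cournot firms, each firm's FOC gives 235.5 − 24q = 76.5, so q = 6.625, Q = 7·6.625 = 46.375, and P = 96.375.
The monopolist equates marginal revenue to marginal cost: 235.5 − 6Q = 76.5, so Q = 26.5. From demand, P = 156.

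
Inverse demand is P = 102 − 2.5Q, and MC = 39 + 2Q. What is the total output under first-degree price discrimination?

Under first-degree price discrimination the firm charges each unit its demand price and produces up to where P = MC, i.e. Q = 14. Consumer surplus is zero; producer surplus equals total surplus.

Q = 14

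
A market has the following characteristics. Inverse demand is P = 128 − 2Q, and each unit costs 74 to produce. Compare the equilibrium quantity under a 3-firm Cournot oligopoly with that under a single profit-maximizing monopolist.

Cournot with 3 identical firms: the symmetric best-response condition is 128 − 8q = 74. Each firm produces q = 6.75, total output Q = 20.25, price P = 87.5.
The monopolist equates marginal revenue to marginal cost: 128 − 4Q = 74, so Q = 13.5. From demand, P = 101.

Cournot: Q = 20.25; Monopoly: Q = 13.5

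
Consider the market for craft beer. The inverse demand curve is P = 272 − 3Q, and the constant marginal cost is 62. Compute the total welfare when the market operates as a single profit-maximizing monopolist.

TS = 5512.5

The monopolist equates marginal revenue to marginal cost: 272 − 6Q = 62, so Q = 35. From demand, P = 167.
CS = ½·(272 − 167)·35 = 1837.5; PS = (167 − 62)·35 = 3675; TS = 5512.5.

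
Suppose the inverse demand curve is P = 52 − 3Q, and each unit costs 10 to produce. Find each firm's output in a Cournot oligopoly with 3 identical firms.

With 3 symmetric Cournot firms, each firm's FOC gives 52 − 12q = 10, so q = 3.5, Q = 3·3.5 = 10.5, and P = 20.5.

q_i = 3.5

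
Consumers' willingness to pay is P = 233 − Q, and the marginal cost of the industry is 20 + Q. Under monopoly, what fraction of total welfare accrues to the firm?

PS/TS = 0.75

The monopolist equates marginal revenue to marginal cost: 233 − 2Q = 20 + Q, so Q = 71. From demand, P = 162.
CS = ½·(233 − 162)·71 = 2520.5.
PS = P·Q − VC(Q) = 162·71 − (20·71 + ½·1·71²) = 7561.5.
Share captured = PS/TS = 7561.5/10082 = 0.75.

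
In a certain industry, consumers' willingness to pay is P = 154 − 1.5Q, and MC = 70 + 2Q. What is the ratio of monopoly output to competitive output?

The monopolist equates marginal revenue to marginal cost: 154 − 3Q = 70 + 2Q, so Q = 16.8. From demand, P = 128.8.
Under competition P = MC: 154 − 1.5Q = 70 + 2Q ⇒ Q = 24, P = 118.
Ratio Q_m/Q_c = 16.8/24 = 0.7.

Q_m/Q_c = 0.7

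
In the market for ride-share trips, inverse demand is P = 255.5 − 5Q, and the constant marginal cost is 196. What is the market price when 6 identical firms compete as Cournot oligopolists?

Cournot with 6 identical firms: the symmetric best-response condition is 255.5 − 35q = 196. Each firm produces q = 1.7, total output Q = 10.2, price P = 204.5.

P = 204.5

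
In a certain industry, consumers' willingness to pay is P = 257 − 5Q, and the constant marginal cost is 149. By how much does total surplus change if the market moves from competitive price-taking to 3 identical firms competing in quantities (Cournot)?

Perfect competition: P = MC = 149, so 257 − 5Q = 149 and Q = 21.6.
CS = ½·(257 − 149)·21.6 = 1166.4; PS = (149 − 149)·21.6 = 0; TS = 1166.4.
In a 3-firm Cournot equilibrium, symmetry and the first-order condition give q = (257 − 149)/(20) = 5.4. So Q = 16.2 and P = 176.
CS = ½·(257 − 176)·16.2 = 656.1; PS = (176 − 149)·16.2 = 437.4; TS = 1093.5.
Change in total surplus: 1093.5 − 1166.4 = −72.9.

TS falls by 72.9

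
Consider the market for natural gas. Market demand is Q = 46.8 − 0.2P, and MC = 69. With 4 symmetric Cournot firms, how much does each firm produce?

q_i = 6.6

Inverting demand: P = 234 − 5Q.
Cournot with 4 identical firms: the symmetric best-response condition is 234 − 25q = 69. Each firm produces q = 6.6, total output Q = 26.4, price P = 102.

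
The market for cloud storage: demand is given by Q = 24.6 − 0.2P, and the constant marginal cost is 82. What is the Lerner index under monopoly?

Lerner index = 0.2

Inverting demand: P = 123 − 5Q.
Monopoly sets MR = MC: 123 − 10Q = 82 ⇒ Q = 4.1, P = 123 − 5·4.1 = 102.5.
Lerner index = (P − MC)/P = (102.5 − 82)/102.5 = 0.2.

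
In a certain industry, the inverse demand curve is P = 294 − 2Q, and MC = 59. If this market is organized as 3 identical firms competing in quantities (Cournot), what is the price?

In a 3-firm Cournot equilibrium, symmetry and the first-order condition give q = (294 − 59)/(8) = 29.375. So Q = 88.125 and P = 117.75.

P = 117.75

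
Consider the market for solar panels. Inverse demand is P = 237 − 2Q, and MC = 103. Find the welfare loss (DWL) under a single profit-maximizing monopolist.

DWL = 1122.25

Perfect competition: P = MC = 103, so 237 − 2Q = 103 and Q = 67.
A monopolist chooses Q where MR = MC. MR = 237 − 4Q; setting this equal to 103 gives Q = 33.5 and P = 170.
DWL is the triangle between Q = 33.5 and Q = 67: ½·(67 − 33.5)·(170 − 103) = 1122.25.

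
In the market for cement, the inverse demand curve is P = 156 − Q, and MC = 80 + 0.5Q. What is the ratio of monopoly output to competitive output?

The monopolist equates marginal revenue to marginal cost: 156 − 2Q = 80 + 0.5Q, so Q = 30.4. From demand, P = 125.6.
Under competition P = MC: 156 − Q = 80 + 0.5Q ⇒ Q = 152/3, P = 316/3.
Ratio Q_m/Q_c = 30.4/(152/3) = 0.6.

Q_m/Q_c = 0.6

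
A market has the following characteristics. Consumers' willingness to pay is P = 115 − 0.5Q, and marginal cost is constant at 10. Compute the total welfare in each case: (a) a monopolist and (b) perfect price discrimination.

The monopolist equates marginal revenue to marginal cost: 115 − Q = 10, so Q = 105. From demand, P = 62.5.
CS = ½·(115 − 62.5)·105 = 2756.25; PS = (62.5 − 10)·105 = 5512.5; TS = 8268.75.
A perfectly discriminating monopolist sells every unit with P(Q) ≥ MC(Q), so output equals the competitive quantity Q = 210. Each buyer pays their reservation price, so CS = 0 and the firm captures all surplus.
TS = 11025 (equal to competitive TS).

Monopoly: TS = 8268.75; Perfect PD: TS = 11025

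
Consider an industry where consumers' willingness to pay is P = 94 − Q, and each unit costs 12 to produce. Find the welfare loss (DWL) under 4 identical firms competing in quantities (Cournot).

Under competition P = MC = 12, so Q = (94 − 12)/1 = 82.
With 4 symmetric Cournot firms, each firm's FOC gives 94 − 5q = 12, so q = 16.4, Q = 4·16.4 = 65.6, and P = 28.4.
DWL is the triangle between Q = 65.6 and Q = 82: ½·(82 − 65.6)·(28.4 − 12) = 134.48.

DWL = 134.48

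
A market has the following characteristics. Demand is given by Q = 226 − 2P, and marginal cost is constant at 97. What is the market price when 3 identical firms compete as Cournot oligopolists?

Inverting demand: P = 113 − 0.5Q.
With 3 symmetric Cournot firms, each firm's FOC gives 113 − 2q = 97, so q = 8, Q = 3·8 = 24, and P = 101.

P = 101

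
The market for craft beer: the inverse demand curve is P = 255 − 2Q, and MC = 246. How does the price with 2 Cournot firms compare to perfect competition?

Cournot: P = 249; Competition: P = 246

With 2 symmetric Cournot firms, each firm's FOC gives 255 − 6q = 246, so q = 1.5, Q = 2·1.5 = 3, and P = 249.
Perfect competition: P = MC = 246, so 255 − 2Q = 246 and Q = 4.5.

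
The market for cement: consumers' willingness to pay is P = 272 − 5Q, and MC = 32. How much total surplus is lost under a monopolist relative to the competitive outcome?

DWL = 1440

Perfect competition: P = MC = 32, so 272 − 5Q = 32 and Q = 48.
A monopolist chooses Q where MR = MC. MR = 272 − 10Q; setting this equal to 32 gives Q = 24 and P = 152.
DWL is the triangle between Q = 24 and Q = 48: ½·(48 − 24)·(152 − 32) = 1440.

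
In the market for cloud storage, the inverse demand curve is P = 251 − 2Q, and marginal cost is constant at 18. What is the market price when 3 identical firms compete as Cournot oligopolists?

With 3 symmetric Cournot firms, each firm's FOC gives 251 − 8q = 18, so q = 29.125, Q = 3·29.125 = 87.375, and P = 76.25.

P = 76.25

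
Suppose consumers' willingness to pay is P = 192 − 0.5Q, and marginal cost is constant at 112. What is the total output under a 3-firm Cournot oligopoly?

Q = 120

In a 3-firm Cournot equilibrium, symmetry and the first-order condition give q = (192 − 112)/(2) = 40. So Q = 120 and P = 132.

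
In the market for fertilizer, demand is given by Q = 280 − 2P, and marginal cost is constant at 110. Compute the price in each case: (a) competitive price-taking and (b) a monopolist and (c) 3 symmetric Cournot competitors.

Competition: P = 110; Monopoly: P = 125; Cournot: P = 117.5

Inverting demand: P = 140 − 0.5Q.
Under competition P = MC = 110, so Q = (140 − 110)/0.5 = 60.
A monopolist chooses Q where MR = MC. MR = 140 − Q; setting this equal to 110 gives Q = 30 and P = 125.
With 3 symmetric Cournot firms, each firm's FOC gives 140 − 2q = 110, so q = 15, Q = 3·15 = 45, and P = 117.5.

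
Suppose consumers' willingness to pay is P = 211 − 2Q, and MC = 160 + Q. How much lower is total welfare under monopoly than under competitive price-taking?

Competitive equilibrium sets price equal to marginal cost: 211 − 2Q = 160 + Q, so Q = 17 and P = 177.
CS = ½·(211 − 177)·17 = 289; PS = (177·17 − 160·17 − ½·1·17²) = 144.5; TS = 433.5.
A monopolist chooses Q where MR = MC. MR = 211 − 4Q; setting this equal to 160 + Q gives Q = 10.2 and P = 190.6.
CS = ½·(211 − 190.6)·10.2 = 104.04; PS = (190.6·10.2 − 160·10.2 − ½·1·10.2²) = 260.1; TS = 364.14.
Change in total welfare: 364.14 − 433.5 = −69.36.

TS falls by 69.36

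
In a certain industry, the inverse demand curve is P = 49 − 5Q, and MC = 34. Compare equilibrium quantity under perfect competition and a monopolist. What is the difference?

Under competition P = MC = 34, so Q = (49 − 34)/5 = 3.
A monopolist chooses Q where MR = MC. MR = 49 − 10Q; setting this equal to 34 gives Q = 1.5 and P = 41.5.
Change in equilibrium quantity: 1.5 − 3 = −1.5.

Q falls by 1.5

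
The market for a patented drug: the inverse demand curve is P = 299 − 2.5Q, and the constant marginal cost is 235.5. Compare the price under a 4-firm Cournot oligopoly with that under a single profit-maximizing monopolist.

Cournot with 4 identical firms: the symmetric best-response condition is 299 − 12.5q = 235.5. Each firm produces q = 5.08, total output Q = 20.32, price P = 248.2.
A monopolist chooses Q where MR = MC. MR = 299 − 5Q; setting this equal to 235.5 gives Q = 12.7 and P = 267.25.

Cournot: P = 248.2; Monopoly: P = 267.25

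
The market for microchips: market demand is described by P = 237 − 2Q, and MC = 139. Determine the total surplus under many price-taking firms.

Under competition P = MC = 139, so Q = (237 − 139)/2 = 49.
CS = ½·(237 − 139)·49 = 2401; PS = (139 − 139)·49 = 0; TS = 2401.

TS = 2401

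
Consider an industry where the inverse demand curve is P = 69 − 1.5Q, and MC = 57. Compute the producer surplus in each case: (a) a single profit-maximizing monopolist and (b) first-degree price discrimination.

Monopoly: PS = 24; Perfect PD: PS = 48

The monopolist equates marginal revenue to marginal cost: 69 − 3Q = 57, so Q = 4. From demand, P = 63.
PS = (63 − 57)·4 = 24.
Under first-degree price discrimination the firm charges each unit its demand price and produces up to where P = MC, i.e. Q = 8. Consumer surplus is zero; producer surplus equals total surplus.
PS = ½·(69 − 57)·8 = 48.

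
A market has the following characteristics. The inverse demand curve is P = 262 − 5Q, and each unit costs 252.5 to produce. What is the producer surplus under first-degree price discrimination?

A perfectly discriminating monopolist sells every unit with P(Q) ≥ MC(Q), so output equals the competitive quantity Q = 1.9. Each buyer pays their reservation price, so CS = 0 and the firm captures all surplus.
PS = ½·(262 − 252.5)·1.9 = 9.025.

PS = 9.025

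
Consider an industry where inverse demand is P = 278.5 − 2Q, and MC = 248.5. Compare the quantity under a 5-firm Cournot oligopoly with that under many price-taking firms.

Cournot with 5 identical firms: the symmetric best-response condition is 278.5 − 12q = 248.5. Each firm produces q = 2.5, total output Q = 12.5, price P = 253.5.
Competitive firms price at marginal cost: P = 248.5, giving Q = 15.

Cournot: Q = 12.5; Competition: Q = 15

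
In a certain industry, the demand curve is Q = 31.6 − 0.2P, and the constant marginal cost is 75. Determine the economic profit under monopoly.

Inverting demand: P = 158 − 5Q.
A monopolist chooses Q where MR = MC. MR = 158 − 10Q; setting this equal to 75 gives Q = 8.3 and P = 116.5.
Profit = (116.5 − 75)·8.3 = 344.45.

Profit = 344.45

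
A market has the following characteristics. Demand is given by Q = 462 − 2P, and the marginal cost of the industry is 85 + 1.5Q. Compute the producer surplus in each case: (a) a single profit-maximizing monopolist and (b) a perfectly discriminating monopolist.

Monopoly: PS = 4263.2; Perfect PD: PS = 5329

Inverting demand: P = 231 − 0.5Q.
A monopolist chooses Q where MR = MC. MR = 231 − Q; setting this equal to 85 + 1.5Q gives Q = 58.4 and P = 201.8.
PS = P·Q − VC(Q) = 201.8·58.4 − (85·58.4 + ½·1.5·58.4²) = 4263.2.
Under first-degree price discrimination the firm charges each unit its demand price and produces up to where P = MC, i.e. Q = 73. Consumer surplus is zero; producer surplus equals total surplus.
PS = ½·(231 − 85)·73 = 5329.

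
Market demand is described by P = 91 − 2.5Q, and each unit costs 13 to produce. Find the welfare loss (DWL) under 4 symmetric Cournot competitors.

Perfect competition: P = MC = 13, so 91 − 2.5Q = 13 and Q = 31.2.
Cournot with 4 identical firms: the symmetric best-response condition is 91 − 12.5q = 13. Each firm produces q = 6.24, total output Q = 24.96, price P = 28.6.
DWL is the triangle between Q = 24.96 and Q = 31.2: ½·(31.2 − 24.96)·(28.6 − 13) = 48.672.

DWL = 48.672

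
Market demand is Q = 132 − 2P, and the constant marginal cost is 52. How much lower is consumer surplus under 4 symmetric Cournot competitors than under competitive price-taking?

Inverting demand: P = 66 − 0.5Q.
Perfect competition: P = MC = 52, so 66 − 0.5Q = 52 and Q = 28.
CS = ½·(66 − 52)·28 = 196.
In a 4-firm Cournot equilibrium, symmetry and the first-order condition give q = (66 − 52)/(2.5) = 5.6. So Q = 22.4 and P = 54.8.
CS = ½·(66 − 54.8)·22.4 = 125.44.
Change in consumer surplus: 125.44 − 196 = −70.56.

CS falls by 70.56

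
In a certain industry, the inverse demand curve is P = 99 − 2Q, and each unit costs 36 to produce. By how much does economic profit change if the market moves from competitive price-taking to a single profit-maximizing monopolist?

Competitive firms price at marginal cost: P = 36, giving Q = 31.5.
Profit = (36 − 36)·31.5 = 0.
A monopolist chooses Q where MR = MC. MR = 99 − 4Q; setting this equal to 36 gives Q = 15.75 and P = 67.5.
Profit = (67.5 − 36)·15.75 = 496.125.
Change in economic profit: 496.125 − 0 = 496.125.

π rises by 496.125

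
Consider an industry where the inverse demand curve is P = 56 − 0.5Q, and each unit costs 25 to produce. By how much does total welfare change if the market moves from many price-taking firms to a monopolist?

Total welfare falls by 240.25

Perfect competition: P = MC = 25, so 56 − 0.5Q = 25 and Q = 62.
CS = ½·(56 − 25)·62 = 961; PS = (25 − 25)·62 = 0; TS = 961.
Monopoly sets MR = MC: 56 − Q = 25 ⇒ Q = 31, P = 56 − 0.5·31 = 40.5.
CS = ½·(56 − 40.5)·31 = 240.25; PS = (40.5 − 25)·31 = 480.5; TS = 720.75.
Change in total welfare: 720.75 − 961 = −240.25.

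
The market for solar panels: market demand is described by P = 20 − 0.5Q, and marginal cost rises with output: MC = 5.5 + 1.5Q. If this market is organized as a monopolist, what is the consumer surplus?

The monopolist equates marginal revenue to marginal cost: 20 − Q = 5.5 + 1.5Q, so Q = 5.8. From demand, P = 17.1.
CS = ½·(20 − 17.1)·5.8 = 8.41.

CS = 8.41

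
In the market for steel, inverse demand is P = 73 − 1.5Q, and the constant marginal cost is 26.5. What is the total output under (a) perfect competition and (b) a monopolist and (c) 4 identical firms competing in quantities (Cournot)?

Competition: Q = 31; Monopoly: Q = 15.5; Cournot: Q = 24.8

Perfect competition: P = MC = 26.5, so 73 − 1.5Q = 26.5 and Q = 31.
A monopolist chooses Q where MR = MC. MR = 73 − 3Q; setting this equal to 26.5 gives Q = 15.5 and P = 49.75.
With 4 symmetric Cournot firms, each firm's FOC gives 73 − 7.5q = 26.5, so q = 6.2, Q = 4·6.2 = 24.8, and P = 35.8.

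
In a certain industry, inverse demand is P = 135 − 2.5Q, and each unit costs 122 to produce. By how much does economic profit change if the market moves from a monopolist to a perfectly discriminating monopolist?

The monopolist equates marginal revenue to marginal cost: 135 − 5Q = 122, so Q = 2.6. From demand, P = 128.5.
Profit = (128.5 − 122)·2.6 = 16.9.
Under first-degree price discrimination the firm charges each unit its demand price and produces up to where P = MC, i.e. Q = 5.2. Consumer surplus is zero; producer surplus equals total surplus.
PS equals the full surplus area, 33.8. Profit = 33.8 = 33.8.
Change in economic profit: 33.8 − 16.9 = 16.9.

π rises by 16.9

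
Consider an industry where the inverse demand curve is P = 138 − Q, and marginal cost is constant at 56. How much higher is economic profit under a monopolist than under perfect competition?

Competitive firms price at marginal cost: P = 56, giving Q = 82.
Profit = (56 − 56)·82 = 0.
A monopolist chooses Q where MR = MC. MR = 138 − 2Q; setting this equal to 56 gives Q = 41 and P = 97.
Profit = (97 − 56)·41 = 1681.
Change in economic profit: 1681 − 0 = 1681.

π rises by 1681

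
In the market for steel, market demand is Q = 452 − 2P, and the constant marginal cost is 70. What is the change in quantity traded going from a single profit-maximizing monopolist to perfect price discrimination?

Quantity traded rises by 156

Inverting demand: P = 226 − 0.5Q.
A monopolist chooses Q where MR = MC. MR = 226 − Q; setting this equal to 70 gives Q = 156 and P = 148.
A perfectly discriminating monopolist sells every unit with P(Q) ≥ MC(Q), so output equals the competitive quantity Q = 312. Each buyer pays their reservation price, so CS = 0 and the firm captures all surplus.
Change in quantity traded: 312 − 156 = 156.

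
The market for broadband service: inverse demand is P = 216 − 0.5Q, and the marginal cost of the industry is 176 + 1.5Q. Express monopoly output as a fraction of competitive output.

A monopolist chooses Q where MR = MC. MR = 216 − Q; setting this equal to 176 + 1.5Q gives Q = 16 and P = 208.
Under competition P = MC: 216 − 0.5Q = 176 + 1.5Q ⇒ Q = 20, P = 206.
Ratio Q_m/Q_c = 16/20 = 0.8.

Q_m/Q_c = 0.8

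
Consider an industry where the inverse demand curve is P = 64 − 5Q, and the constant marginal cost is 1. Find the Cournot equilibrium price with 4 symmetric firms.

In a 4-firm Cournot equilibrium, symmetry and the first-order condition give q = (64 − 1)/(25) = 2.52. So Q = 10.08 and P = 13.6.

P = 13.6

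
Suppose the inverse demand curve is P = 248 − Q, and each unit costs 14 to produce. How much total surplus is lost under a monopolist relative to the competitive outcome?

DWL = 6844.5

Perfect competition: P = MC = 14, so 248 − Q = 14 and Q = 234.
Monopoly sets MR = MC: 248 − 2Q = 14 ⇒ Q = 117, P = 248 − 117 = 131.
DWL is the triangle between Q = 117 and Q = 234: ½·(234 − 117)·(131 − 14) = 6844.5.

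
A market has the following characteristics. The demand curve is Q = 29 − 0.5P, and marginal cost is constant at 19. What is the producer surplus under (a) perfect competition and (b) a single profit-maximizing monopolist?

Competition: PS = 0; Monopoly: PS = 190.125

Inverting demand: P = 58 − 2Q.
Competitive firms price at marginal cost: P = 19, giving Q = 19.5.
PS = (19 − 19)·19.5 = 0.
The monopolist equates marginal revenue to marginal cost: 58 − 4Q = 19, so Q = 9.75. From demand, P = 38.5.
PS = (38.5 − 19)·9.75 = 190.125.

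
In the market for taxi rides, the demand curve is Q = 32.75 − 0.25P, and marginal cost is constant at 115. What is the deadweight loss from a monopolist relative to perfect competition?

DWL = 8

Inverting demand: P = 131 − 4Q.
Competitive firms price at marginal cost: P = 115, giving Q = 4.
A monopolist chooses Q where MR = MC. MR = 131 − 8Q; setting this equal to 115 gives Q = 2 and P = 123.
DWL is the triangle between Q = 2 and Q = 4: ½·(4 − 2)·(123 − 115) = 8.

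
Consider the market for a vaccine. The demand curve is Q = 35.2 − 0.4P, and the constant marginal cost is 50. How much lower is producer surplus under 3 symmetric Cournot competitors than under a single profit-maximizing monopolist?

Inverting demand: P = 88 − 2.5Q.
A monopolist chooses Q where MR = MC. MR = 88 − 5Q; setting this equal to 50 gives Q = 7.6 and P = 69.
PS = (69 − 50)·7.6 = 144.4.
With 3 symmetric Cournot firms, each firm's FOC gives 88 − 10q = 50, so q = 3.8, Q = 3·3.8 = 11.4, and P = 59.5.
PS = (59.5 − 50)·11.4 = 108.3.
Change in producer surplus: 108.3 − 144.4 = −36.1.

PS falls by 36.1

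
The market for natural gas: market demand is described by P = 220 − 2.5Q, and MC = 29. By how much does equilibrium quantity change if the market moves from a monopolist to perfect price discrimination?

A monopolist chooses Q where MR = MC. MR = 220 − 5Q; setting this equal to 29 gives Q = 38.2 and P = 124.5.
With perfect price discrimination, output is the efficient level Q = 76.4 (where demand meets MC), but every buyer pays their willingness to pay: CS = 0 and PS = total surplus.
Change in equilibrium quantity: 76.4 − 38.2 = 38.2.

Q rises by 38.2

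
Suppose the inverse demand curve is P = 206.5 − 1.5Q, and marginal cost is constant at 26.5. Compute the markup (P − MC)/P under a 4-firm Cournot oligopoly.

Lerner index = 0.576

With 4 symmetric Cournot firms, each firm's FOC gives 206.5 − 7.5q = 26.5, so q = 24, Q = 4·24 = 96, and P = 62.5.
Lerner index = (P − MC)/P = (62.5 − 26.5)/62.5 = 0.576.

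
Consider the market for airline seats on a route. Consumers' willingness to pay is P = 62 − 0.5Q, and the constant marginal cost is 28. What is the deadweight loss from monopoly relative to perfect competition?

DWL = 289

Perfect competition: P = MC = 28, so 62 − 0.5Q = 28 and Q = 68.
A monopolist chooses Q where MR = MC. MR = 62 − Q; setting this equal to 28 gives Q = 34 and P = 45.
DWL is the triangle between Q = 34 and Q = 68: ½·(68 − 34)·(45 − 28) = 289.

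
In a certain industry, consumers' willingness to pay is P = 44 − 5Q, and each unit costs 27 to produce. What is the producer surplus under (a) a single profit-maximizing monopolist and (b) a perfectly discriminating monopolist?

A monopolist chooses Q where MR = MC. MR = 44 − 10Q; setting this equal to 27 gives Q = 1.7 and P = 35.5.
PS = (35.5 − 27)·1.7 = 14.45.
With perfect price discrimination, output is the efficient level Q = 3.4 (where demand meets MC), but every buyer pays their willingness to pay: CS = 0 and PS = total surplus.
PS = ½·(44 − 27)·3.4 = 28.9.

Monopoly: PS = 14.45; Perfect PD: PS = 28.9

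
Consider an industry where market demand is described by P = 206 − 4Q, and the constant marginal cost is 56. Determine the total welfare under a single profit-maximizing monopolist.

The monopolist equates marginal revenue to marginal cost: 206 − 8Q = 56, so Q = 18.75. From demand, P = 131.
CS = ½·(206 − 131)·18.75 = 703.125; PS = (131 − 56)·18.75 = 1406.25; TS = 2109.375.

TS = 2109.375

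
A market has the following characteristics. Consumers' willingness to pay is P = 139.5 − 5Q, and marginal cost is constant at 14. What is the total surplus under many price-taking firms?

TS = 1575.025

Under competition P = MC = 14, so Q = (139.5 − 14)/5 = 25.1.
CS = ½·(139.5 − 14)·25.1 = 1575.025; PS = (14 − 14)·25.1 = 0; TS = 1575.025.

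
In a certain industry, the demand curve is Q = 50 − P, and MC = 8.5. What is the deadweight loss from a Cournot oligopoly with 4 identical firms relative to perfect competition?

DWL = 34.445

Inverting demand: P = 50 − Q.
Under competition P = MC = 8.5, so Q = (50 − 8.5)/1 = 41.5.
In a 4-firm Cournot equilibrium, symmetry and the first-order condition give q = (50 − 8.5)/(5) = 8.3. So Q = 33.2 and P = 16.8.
DWL is the triangle between Q = 33.2 and Q = 41.5: ½·(41.5 − 33.2)·(16.8 − 8.5) = 34.445.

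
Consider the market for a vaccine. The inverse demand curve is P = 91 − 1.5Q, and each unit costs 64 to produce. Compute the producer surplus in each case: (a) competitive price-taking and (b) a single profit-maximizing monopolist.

Competitive firms price at marginal cost: P = 64, giving Q = 18.
PS = (64 − 64)·18 = 0.
The monopolist equates marginal revenue to marginal cost: 91 − 3Q = 64, so Q = 9. From demand, P = 77.5.
PS = (77.5 − 64)·9 = 121.5.

Competition: PS = 0; Monopoly: PS = 121.5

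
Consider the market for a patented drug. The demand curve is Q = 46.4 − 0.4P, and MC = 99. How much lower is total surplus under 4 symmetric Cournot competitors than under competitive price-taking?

TS falls by 2.312

Inverting demand: P = 116 − 2.5Q.
Under competition P = MC = 99, so Q = (116 − 99)/2.5 = 6.8.
CS = ½·(116 − 99)·6.8 = 57.8; PS = (99 − 99)·6.8 = 0; TS = 57.8.
In a 4-firm Cournot equilibrium, symmetry and the first-order condition give q = (116 − 99)/(12.5) = 1.36. So Q = 5.44 and P = 102.4.
CS = ½·(116 − 102.4)·5.44 = 36.992; PS = (102.4 − 99)·5.44 = 18.496; TS = 55.488.
Change in total surplus: 55.488 − 57.8 = −2.312.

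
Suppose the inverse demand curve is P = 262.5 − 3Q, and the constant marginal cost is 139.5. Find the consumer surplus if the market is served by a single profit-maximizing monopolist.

CS = 630.375

A monopolist chooses Q where MR = MC. MR = 262.5 − 6Q; setting this equal to 139.5 gives Q = 20.5 and P = 201.
CS = ½·(262.5 − 201)·20.5 = 630.375.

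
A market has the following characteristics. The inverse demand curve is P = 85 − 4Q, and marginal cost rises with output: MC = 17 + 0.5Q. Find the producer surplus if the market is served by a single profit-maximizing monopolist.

A monopolist chooses Q where MR = MC. MR = 85 − 8Q; setting this equal to 17 + 0.5Q gives Q = 8 and P = 53.
PS = P·Q − VC(Q) = 53·8 − (17·8 + ½·0.5·8²) = 272.

PS = 272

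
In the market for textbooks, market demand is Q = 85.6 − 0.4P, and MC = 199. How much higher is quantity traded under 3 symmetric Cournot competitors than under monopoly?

Q rises by 1.5

Inverting demand: P = 214 − 2.5Q.
The monopolist equates marginal revenue to marginal cost: 214 − 5Q = 199, so Q = 3. From demand, P = 206.5.
With 3 symmetric Cournot firms, each firm's FOC gives 214 − 10q = 199, so q = 1.5, Q = 3·1.5 = 4.5, and P = 202.75.
Change in quantity traded: 4.5 − 3 = 1.5.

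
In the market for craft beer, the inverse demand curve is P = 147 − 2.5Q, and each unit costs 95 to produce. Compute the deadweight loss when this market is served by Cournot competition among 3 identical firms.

DWL = 33.8

Under competition P = MC = 95, so Q = (147 − 95)/2.5 = 20.8.
In a 3-firm Cournot equilibrium, symmetry and the first-order condition give q = (147 − 95)/(10) = 5.2. So Q = 15.6 and P = 108.
DWL is the triangle between Q = 15.6 and Q = 20.8: ½·(20.8 − 15.6)·(108 − 95) = 33.8.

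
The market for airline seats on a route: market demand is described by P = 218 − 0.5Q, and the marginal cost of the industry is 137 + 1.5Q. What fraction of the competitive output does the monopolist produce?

The monopolist equates marginal revenue to marginal cost: 218 − Q = 137 + 1.5Q, so Q = 32.4. From demand, P = 201.8.
Under competition P = MC: 218 − 0.5Q = 137 + 1.5Q ⇒ Q = 40.5, P = 197.75.
Ratio Q_m/Q_c = 32.4/40.5 = 0.8.

Q_m/Q_c = 0.8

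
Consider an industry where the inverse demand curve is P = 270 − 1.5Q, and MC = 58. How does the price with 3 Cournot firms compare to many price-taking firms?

In a 3-firm Cournot equilibrium, symmetry and the first-order condition give q = (270 − 58)/(6) = 106/3. So Q = 106 and P = 111.
Under competition P = MC = 58, so Q = (270 − 58)/1.5 = 424/3.

Cournot: P = 111; Competition: P = 58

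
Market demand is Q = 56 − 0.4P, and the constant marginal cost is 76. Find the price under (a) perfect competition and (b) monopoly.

Competition: P = 76; Monopoly: P = 108

Inverting demand: P = 140 − 2.5Q.
Perfect competition: P = MC = 76, so 140 − 2.5Q = 76 and Q = 25.6.
The monopolist equates marginal revenue to marginal cost: 140 − 5Q = 76, so Q = 12.8. From demand, P = 108.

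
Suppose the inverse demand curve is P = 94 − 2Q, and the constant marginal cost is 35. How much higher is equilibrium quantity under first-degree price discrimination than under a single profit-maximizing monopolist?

A monopolist chooses Q where MR = MC. MR = 94 − 4Q; setting this equal to 35 gives Q = 14.75 and P = 64.5.
With perfect price discrimination, output is the efficient level Q = 29.5 (where demand meets MC), but every buyer pays their willingness to pay: CS = 0 and PS = total surplus.
Change in equilibrium quantity: 29.5 − 14.75 = 14.75.

Q rises by 14.75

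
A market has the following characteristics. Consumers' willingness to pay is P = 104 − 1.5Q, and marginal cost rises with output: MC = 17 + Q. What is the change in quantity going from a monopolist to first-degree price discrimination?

A monopolist chooses Q where MR = MC. MR = 104 − 3Q; setting this equal to 17 + Q gives Q = 21.75 and P = 71.375.
Under first-degree price discrimination the firm charges each unit its demand price and produces up to where P = MC, i.e. Q = 34.8. Consumer surplus is zero; producer surplus equals total surplus.
Change in quantity: 34.8 − 21.75 = 13.05.

Quantity rises by 13.05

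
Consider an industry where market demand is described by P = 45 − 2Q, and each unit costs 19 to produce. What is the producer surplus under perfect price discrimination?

PS = 169

A perfectly discriminating monopolist sells every unit with P(Q) ≥ MC(Q), so output equals the competitive quantity Q = 13. Each buyer pays their reservation price, so CS = 0 and the firm captures all surplus.
PS = ½·(45 − 19)·13 = 169.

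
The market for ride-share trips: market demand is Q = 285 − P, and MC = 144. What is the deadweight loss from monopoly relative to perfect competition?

Inverting demand: P = 285 − Q.
Competitive firms price at marginal cost: P = 144, giving Q = 141.
Monopoly sets MR = MC: 285 − 2Q = 144 ⇒ Q = 70.5, P = 285 − 70.5 = 214.5.
DWL is the triangle between Q = 70.5 and Q = 141: ½·(141 − 70.5)·(214.5 − 144) = 2485.125.

DWL = 2485.125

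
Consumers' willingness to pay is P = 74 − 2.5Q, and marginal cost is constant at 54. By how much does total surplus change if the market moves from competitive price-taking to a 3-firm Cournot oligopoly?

TS falls by 5

Competitive firms price at marginal cost: P = 54, giving Q = 8.
CS = ½·(74 − 54)·8 = 80; PS = (54 − 54)·8 = 0; TS = 80.
In a 3-firm Cournot equilibrium, symmetry and the first-order condition give q = (74 − 54)/(10) = 2. So Q = 6 and P = 59.
CS = ½·(74 − 59)·6 = 45; PS = (59 − 54)·6 = 30; TS = 75.
Change in total surplus: 75 − 80 = −5.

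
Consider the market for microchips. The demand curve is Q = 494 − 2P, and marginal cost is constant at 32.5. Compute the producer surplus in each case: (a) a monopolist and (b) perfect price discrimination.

Inverting demand: P = 247 − 0.5Q.
A monopolist chooses Q where MR = MC. MR = 247 − Q; setting this equal to 32.5 gives Q = 214.5 and P = 139.75.
PS = (139.75 − 32.5)·214.5 = 23005.125.
Under first-degree price discrimination the firm charges each unit its demand price and produces up to where P = MC, i.e. Q = 429. Consumer surplus is zero; producer surplus equals total surplus.
PS = ½·(247 − 32.5)·429 = 46010.25.

Monopoly: PS = 23005.125; Perfect PD: PS = 46010.25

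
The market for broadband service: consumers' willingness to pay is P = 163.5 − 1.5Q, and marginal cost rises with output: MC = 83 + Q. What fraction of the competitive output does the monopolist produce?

Monopoly sets MR = MC: 163.5 − 3Q = 83 + Q ⇒ Q = 20.125, P = 163.5 − 1.5·20.125 = 2133/16.
Competitive equilibrium sets price equal to marginal cost: 163.5 − 1.5Q = 83 + Q, so Q = 32.2 and P = 115.2.
Ratio Q_m/Q_c = 20.125/32.2 = 0.625.

Q_m/Q_c = 0.625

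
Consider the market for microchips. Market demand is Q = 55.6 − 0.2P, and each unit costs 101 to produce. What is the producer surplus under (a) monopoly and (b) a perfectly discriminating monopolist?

Monopoly: PS = 1566.45; Perfect PD: PS = 3132.9

Inverting demand: P = 278 − 5Q.
The monopolist equates marginal revenue to marginal cost: 278 − 10Q = 101, so Q = 17.7. From demand, P = 189.5.
PS = (189.5 − 101)·17.7 = 1566.45.
A perfectly discriminating monopolist sells every unit with P(Q) ≥ MC(Q), so output equals the competitive quantity Q = 35.4. Each buyer pays their reservation price, so CS = 0 and the firm captures all surplus.
PS = ½·(278 − 101)·35.4 = 3132.9.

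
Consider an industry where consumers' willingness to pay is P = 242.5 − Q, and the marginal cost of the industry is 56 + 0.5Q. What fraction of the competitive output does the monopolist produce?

The monopolist equates marginal revenue to marginal cost: 242.5 − 2Q = 56 + 0.5Q, so Q = 74.6. From demand, P = 167.9.
Competitive equilibrium sets price equal to marginal cost: 242.5 − Q = 56 + 0.5Q, so Q = 373/3 and P = 709/6.
Ratio Q_m/Q_c = 74.6/(373/3) = 0.6.

Q_m/Q_c = 0.6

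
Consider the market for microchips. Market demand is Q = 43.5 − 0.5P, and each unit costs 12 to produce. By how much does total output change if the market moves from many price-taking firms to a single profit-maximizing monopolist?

Q falls by 18.75

Inverting demand: P = 87 − 2Q.
Perfect competition: P = MC = 12, so 87 − 2Q = 12 and Q = 37.5.
The monopolist equates marginal revenue to marginal cost: 87 − 4Q = 12, so Q = 18.75. From demand, P = 49.5.
Change in total output: 18.75 − 37.5 = −18.75.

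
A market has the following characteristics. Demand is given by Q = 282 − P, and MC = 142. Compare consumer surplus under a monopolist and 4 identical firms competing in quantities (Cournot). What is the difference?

Inverting demand: P = 282 − Q.
A monopolist chooses Q where MR = MC. MR = 282 − 2Q; setting this equal to 142 gives Q = 70 and P = 212.
CS = ½·(282 − 212)·70 = 2450.
In a 4-firm Cournot equilibrium, symmetry and the first-order condition give q = (282 − 142)/(5) = 28. So Q = 112 and P = 170.
CS = ½·(282 − 170)·112 = 6272.
Change in consumer surplus: 6272 − 2450 = 3822.

Consumer surplus rises by 3822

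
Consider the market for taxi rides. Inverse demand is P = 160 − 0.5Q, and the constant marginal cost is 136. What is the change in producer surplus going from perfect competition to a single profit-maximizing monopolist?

Competitive firms price at marginal cost: P = 136, giving Q = 48.
PS = (136 − 136)·48 = 0.
A monopolist chooses Q where MR = MC. MR = 160 − Q; setting this equal to 136 gives Q = 24 and P = 148.
PS = (148 − 136)·24 = 288.
Change in producer surplus: 288 − 0 = 288.

PS rises by 288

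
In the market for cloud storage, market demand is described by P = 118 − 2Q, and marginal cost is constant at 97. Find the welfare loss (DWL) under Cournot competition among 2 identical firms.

Perfect competition: P = MC = 97, so 118 − 2Q = 97 and Q = 10.5.
Cournot with 2 identical firms: the symmetric best-response condition is 118 − 6q = 97. Each firm produces q = 3.5, total output Q = 7, price P = 104.
DWL is the triangle between Q = 7 and Q = 10.5: ½·(10.5 − 7)·(104 − 97) = 12.25.

DWL = 12.25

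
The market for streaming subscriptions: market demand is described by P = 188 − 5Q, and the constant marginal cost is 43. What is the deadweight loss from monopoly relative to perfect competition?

DWL = 525.625

Perfect competition: P = MC = 43, so 188 − 5Q = 43 and Q = 29.
Monopoly sets MR = MC: 188 − 10Q = 43 ⇒ Q = 14.5, P = 188 − 5·14.5 = 115.5.
DWL is the triangle between Q = 14.5 and Q = 29: ½·(29 − 14.5)·(115.5 − 43) = 525.625.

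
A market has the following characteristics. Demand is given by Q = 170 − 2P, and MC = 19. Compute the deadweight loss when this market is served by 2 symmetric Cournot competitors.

Inverting demand: P = 85 − 0.5Q.
Perfect competition: P = MC = 19, so 85 − 0.5Q = 19 and Q = 132.
Cournot with 2 identical firms: the symmetric best-response condition is 85 − 1.5q = 19. Each firm produces q = 44, total output Q = 88, price P = 41.
DWL is the triangle between Q = 88 and Q = 132: ½·(132 − 88)·(41 − 19) = 484.

DWL = 484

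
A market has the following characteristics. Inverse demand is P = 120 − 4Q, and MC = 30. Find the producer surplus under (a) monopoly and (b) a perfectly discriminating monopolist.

Monopoly: PS = 506.25; Perfect PD: PS = 1012.5

Monopoly sets MR = MC: 120 − 8Q = 30 ⇒ Q = 11.25, P = 120 − 4·11.25 = 75.
PS = (75 − 30)·11.25 = 506.25.
With perfect price discrimination, output is the efficient level Q = 22.5 (where demand meets MC), but every buyer pays their willingness to pay: CS = 0 and PS = total surplus.
PS = ½·(120 − 30)·22.5 = 1012.5.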